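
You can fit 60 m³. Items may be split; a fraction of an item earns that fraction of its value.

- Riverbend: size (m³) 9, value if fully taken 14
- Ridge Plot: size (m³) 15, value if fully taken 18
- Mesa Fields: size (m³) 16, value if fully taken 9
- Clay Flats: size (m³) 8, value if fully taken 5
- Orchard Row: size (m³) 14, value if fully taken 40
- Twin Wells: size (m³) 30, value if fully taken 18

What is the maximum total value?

85.4

Rank by value-to-size ratio: Orchard Row 40/14≈2.86, Riverbend 14/9≈1.56, Ridge Plot 18/15≈1.2, Clay Flats 5/8≈0.625, Twin Wells 18/30≈0.6, Mesa Fields 9/16≈0.562.
Orchard Row: take in full, 14 m³ for value 40 — 46 left.
All 9 m³ of Riverbend fit (value 14) — 37 remain.
Ridge Plot: take in full, 15 m³ for value 18 — 22 left.
Clay Flats: take in full, 8 m³ for value 5 — 14 left.
Only 14 m³ remain; take 14/30 of Twin Wells for value 18×14/30 = 8.4.
Total value = 85.4.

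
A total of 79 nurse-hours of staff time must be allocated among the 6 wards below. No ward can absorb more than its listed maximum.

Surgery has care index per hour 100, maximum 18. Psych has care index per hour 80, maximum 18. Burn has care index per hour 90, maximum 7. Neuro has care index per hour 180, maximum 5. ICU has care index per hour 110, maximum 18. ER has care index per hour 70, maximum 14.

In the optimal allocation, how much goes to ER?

Order the wards by care index per hour: Neuro 180 > ICU 110 > Surgery 100 > Burn 90 > Psych 80 > ER 70.
Give Neuro 5 to hit its cap of 5 ; 74 left.
Give ICU 18 to hit its cap of 18 ; 56 left.
Give Surgery 18 to hit its cap of 18 ; 38 left.
Burn takes 7 to reach its cap of 7 ; 31 left.
Give Psych 18 to hit its cap of 18 ; 13 left.
ER has room for 14 but only 13 remain, so it gets 13.

13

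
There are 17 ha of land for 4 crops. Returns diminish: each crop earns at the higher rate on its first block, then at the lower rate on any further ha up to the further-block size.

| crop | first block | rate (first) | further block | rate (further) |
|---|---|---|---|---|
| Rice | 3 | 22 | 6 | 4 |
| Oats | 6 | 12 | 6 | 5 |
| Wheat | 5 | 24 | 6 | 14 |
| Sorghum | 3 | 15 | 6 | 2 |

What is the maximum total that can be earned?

315

Treat each block as its own option and order by rate: Wheat/T1 24 > Rice/T1 22 > Sorghum/T1 15 > Wheat/T2 14 > Oats/T1 12 > Oats/T2 5 > Rice/T2 4 > Sorghum/T2 2.
Fill Wheat T1 block (5 at 24) — 12 left.
Rice/T1 (22): +3 — 9 left.
Sorghum/T1 (15): +3 — 6 left.
Fill Wheat T2 block (6 at 14) — 0 left.
Total = 24×5 + 22×3 + 15×3 + 14×6 = 315.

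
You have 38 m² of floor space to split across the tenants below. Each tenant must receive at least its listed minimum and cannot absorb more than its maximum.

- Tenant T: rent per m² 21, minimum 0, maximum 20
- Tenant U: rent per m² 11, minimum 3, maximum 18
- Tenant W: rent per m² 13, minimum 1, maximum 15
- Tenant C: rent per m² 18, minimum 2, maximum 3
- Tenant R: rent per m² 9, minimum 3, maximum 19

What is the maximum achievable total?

651

Meeting every minimum uses 0+3+1+2+3 = 9 m², leaving 29.
Rank by rent per m²: Tenant T 21 > Tenant C 18 > Tenant W 13 > Tenant U 11 > Tenant R 9.
Give Tenant T 20 more to hit its cap of 20 ; 9 left.
Tenant C: +1 to 3 (cap) ; 8 left.
Only 8 left; Tenant W takes them to reach 9.
Total = 21×20 + 11×3 + 13×9 + 18×3 + 9×3 = 651.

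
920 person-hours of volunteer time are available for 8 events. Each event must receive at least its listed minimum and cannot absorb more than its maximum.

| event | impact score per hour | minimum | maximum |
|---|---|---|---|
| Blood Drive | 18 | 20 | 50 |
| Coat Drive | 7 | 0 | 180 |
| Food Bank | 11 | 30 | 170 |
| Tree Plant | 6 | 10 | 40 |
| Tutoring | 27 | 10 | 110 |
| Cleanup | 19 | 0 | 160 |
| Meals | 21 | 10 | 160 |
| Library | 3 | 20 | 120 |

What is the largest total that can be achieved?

13790

Meeting every minimum uses 20+0+30+10+10+0+10+20 = 100 person-hours, leaving 820.
Rank by impact score per hour: Tutoring 27 > Meals 21 > Cleanup 19 > Blood Drive 18 > Food Bank 11 > Coat Drive 7 > Tree Plant 6 > Library 3.
Tutoring takes 100 more to reach its cap of 110 → 720 left.
Meals takes 150 more to reach its cap of 160 → 570 left.
Give Cleanup 160 more to hit its cap of 160 → 410 left.
Blood Drive: +30 to 50 (cap) → 380 left.
Food Bank: +140 to 170 (cap) → 240 left.
Coat Drive: +180 to 180 (cap) → 60 left.
Tree Plant takes 30 more to reach its cap of 40 → 30 left.
Only 30 left; Library takes them to reach 50.
Total = 18×50 + 7×180 + 11×170 + 6×40 + 27×110 + 19×160 + 21×160 + 3×50 = 13790.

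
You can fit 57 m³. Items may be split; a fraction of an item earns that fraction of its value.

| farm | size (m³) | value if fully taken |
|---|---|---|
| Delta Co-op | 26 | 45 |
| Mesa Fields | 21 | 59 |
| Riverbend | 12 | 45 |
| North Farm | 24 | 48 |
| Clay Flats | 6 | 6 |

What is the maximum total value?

152

Sort by value density: Riverbend 45/12≈3.75, Mesa Fields 59/21≈2.81, North Farm 48/24≈2, Delta Co-op 45/26≈1.73, Clay Flats 6/6≈1.
Riverbend: take in full, 12 m³ for value 45 ; 45 left.
Mesa Fields: take in full, 21 m³ for value 59 ; 24 left.
North Farm: take in full, 24 m³ for value 48 ; 0 left.
Total value = 152.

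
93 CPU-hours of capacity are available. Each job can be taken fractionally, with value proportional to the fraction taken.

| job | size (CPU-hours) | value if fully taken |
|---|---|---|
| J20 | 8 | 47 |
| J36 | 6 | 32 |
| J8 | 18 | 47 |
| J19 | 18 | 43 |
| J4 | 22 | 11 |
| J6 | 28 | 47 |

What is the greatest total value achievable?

223.5

Best value per unit of size first: J20 47/8≈5.88, J36 32/6≈5.33, J8 47/18≈2.61, J19 43/18≈2.39, J6 47/28≈1.68, J4 11/22≈0.5.
Take all of J20 (8 CPU-hours, value 47) → 85 CPU-hours left.
Take all of J36 (6 CPU-hours, value 32) → 79 CPU-hours left.
Take all of J8 (18 CPU-hours, value 47) → 61 CPU-hours left.
J19: take in full, 18 CPU-hours for value 43 → 43 left.
All 28 CPU-hours of J6 fit (value 47) → 15 remain.
Fill the last 15 CPU-hours with part of J4: 15/22 of it earns 7.5.
Total value = 223.5.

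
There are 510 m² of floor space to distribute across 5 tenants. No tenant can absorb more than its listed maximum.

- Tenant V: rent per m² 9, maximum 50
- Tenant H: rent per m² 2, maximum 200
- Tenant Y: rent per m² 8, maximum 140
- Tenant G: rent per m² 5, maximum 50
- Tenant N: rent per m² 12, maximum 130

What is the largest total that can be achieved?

3660

Rank by rent per m²: Tenant N 12 > Tenant V 9 > Tenant Y 8 > Tenant G 5 > Tenant H 2.
Tenant N: +130 to 130 (cap) ; 380 left.
Tenant V takes 50 to reach its cap of 50 ; 330 left.
Give Tenant Y 140 to hit its cap of 140 ; 190 left.
Give Tenant G 50 to hit its cap of 50 ; 140 left.
Tenant H has room for 200 but only 140 remain, so it gets 140.
Total = 9×50 + 2×140 + 8×140 + 5×50 + 12×130 = 3660.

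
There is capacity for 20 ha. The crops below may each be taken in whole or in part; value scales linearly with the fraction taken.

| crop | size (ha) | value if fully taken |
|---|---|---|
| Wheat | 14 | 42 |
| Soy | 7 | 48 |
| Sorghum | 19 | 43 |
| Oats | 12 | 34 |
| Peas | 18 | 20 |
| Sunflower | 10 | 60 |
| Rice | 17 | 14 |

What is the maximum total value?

Best value per unit of size first: Soy 48/7≈6.86, Sunflower 60/10≈6, Wheat 42/14≈3, Oats 34/12≈2.83, Sorghum 43/19≈2.26, Peas 20/18≈1.11, Rice 14/17≈0.824.
Soy: take in full, 7 ha for value 48 — 13 left.
Take all of Sunflower (10 ha, value 60) — 3 ha left.
3 ha left: a 3/14 share of Wheat gives 42×3/14 = 9.
Total value = 117.

117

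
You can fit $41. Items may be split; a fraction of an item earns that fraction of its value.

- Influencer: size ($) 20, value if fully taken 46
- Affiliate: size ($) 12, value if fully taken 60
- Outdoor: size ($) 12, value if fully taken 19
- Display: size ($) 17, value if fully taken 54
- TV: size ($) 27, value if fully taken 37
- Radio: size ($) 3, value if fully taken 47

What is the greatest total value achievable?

181.7

Sort by value density: Radio 47/3≈15.7, Affiliate 60/12≈5, Display 54/17≈3.18, Influencer 46/20≈2.3, Outdoor 19/12≈1.58, TV 37/27≈1.37.
Take all of Radio (3 $, value 47) — 38 $ left.
Take all of Affiliate (12 $, value 60) — 26 $ left.
All 17 $ of Display fit (value 54) — 9 remain.
9 $ left: a 9/20 share of Influencer gives 46×9/20 = 20.7.
Total value = 181.7.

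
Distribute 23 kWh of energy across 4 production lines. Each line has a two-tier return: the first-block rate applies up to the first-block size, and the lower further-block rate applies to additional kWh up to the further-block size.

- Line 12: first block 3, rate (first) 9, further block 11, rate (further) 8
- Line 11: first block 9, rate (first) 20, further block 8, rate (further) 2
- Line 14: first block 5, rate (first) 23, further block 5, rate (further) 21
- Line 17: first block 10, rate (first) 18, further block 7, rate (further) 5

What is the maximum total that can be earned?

Rank every tier by rate: Line 14/first 23 > Line 14/second 21 > Line 11/first 20 > Line 17/first 18 > Line 12/first 9 > Line 12/second 8 > Line 17/second 5 > Line 11/second 2.
Line 14 first at 23: fill all 5 ; 18 left.
Line 14 second at 21: fill all 5 ; 13 left.
Line 11 first at 20: fill all 9 ; 4 left.
Line 17 first at 18: only 4 left, fill 4.
Total = 23×5 + 21×5 + 20×9 + 18×4 = 472.

472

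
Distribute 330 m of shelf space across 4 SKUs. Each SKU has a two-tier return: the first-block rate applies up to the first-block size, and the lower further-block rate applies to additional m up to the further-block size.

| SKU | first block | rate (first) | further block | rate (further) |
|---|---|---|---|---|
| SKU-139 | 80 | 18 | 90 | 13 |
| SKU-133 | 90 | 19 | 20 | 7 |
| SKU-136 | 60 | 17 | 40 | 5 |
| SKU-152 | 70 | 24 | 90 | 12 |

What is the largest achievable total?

Rank every tier by rate: SKU-152/first 24 > SKU-133/first 19 > SKU-139/first 18 > SKU-136/first 17 > SKU-139/second 13 > SKU-152/second 12 > SKU-133/second 7 > SKU-136/second 5.
SKU-152/first (24): +70 → 260 left.
Fill SKU-133 first block (90 at 19) → 170 left.
Fill SKU-139 first block (80 at 18) → 90 left.
SKU-136 first at 17: fill all 60 → 30 left.
30 remain; put them into SKU-139 second at 13.
Total = 24×70 + 19×90 + 18×80 + 17×60 + 13×30 = 6240.

6240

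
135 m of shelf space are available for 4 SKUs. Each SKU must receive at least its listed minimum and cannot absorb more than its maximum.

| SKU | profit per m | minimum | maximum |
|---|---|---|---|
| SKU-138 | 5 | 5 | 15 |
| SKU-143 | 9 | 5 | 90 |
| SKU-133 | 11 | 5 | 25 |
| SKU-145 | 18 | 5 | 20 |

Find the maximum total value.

Meeting every minimum uses 5+5+5+5 = 20 m, leaving 115.
Highest profit per m first: SKU-145 18 > SKU-133 11 > SKU-143 9 > SKU-138 5.
SKU-145: +15 to 20 (cap) → 100 left.
SKU-133: +20 to 25 (cap) → 80 left.
SKU-143 has room for 85 more but only 80 remain, so it gets 85.
Total = 5×5 + 9×85 + 11×25 + 18×20 = 1425.

1425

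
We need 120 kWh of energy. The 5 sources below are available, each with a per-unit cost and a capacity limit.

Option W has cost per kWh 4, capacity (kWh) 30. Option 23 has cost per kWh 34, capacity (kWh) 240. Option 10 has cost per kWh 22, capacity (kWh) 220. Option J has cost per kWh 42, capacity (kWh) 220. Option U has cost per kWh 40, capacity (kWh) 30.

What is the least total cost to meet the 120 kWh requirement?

2100

Cheapest first:
Option W (4): use full 30 ; 90 kWh to go.
Take 90 from Option 10 at 22 to finish.
Option 23, Option U, Option J: unused.
Cost = 30×4 + 90×22 = 2100.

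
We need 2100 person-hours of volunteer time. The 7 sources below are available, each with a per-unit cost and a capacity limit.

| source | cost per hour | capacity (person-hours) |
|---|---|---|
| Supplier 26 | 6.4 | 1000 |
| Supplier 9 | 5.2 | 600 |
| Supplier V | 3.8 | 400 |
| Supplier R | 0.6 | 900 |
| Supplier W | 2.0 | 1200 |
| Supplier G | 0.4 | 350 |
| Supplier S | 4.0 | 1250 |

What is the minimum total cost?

2380

Cheapest first:
Supplier G at 0.4: take all 350 person-hours ; 1750 still needed.
Supplier R at 0.6: take all 900 person-hours ; 850 still needed.
Supplier W (2.0): take the remaining 850 ; done.
Supplier V, Supplier S, Supplier 9, Supplier 26: unused.
Cost = 350×0.4 + 900×0.6 + 850×2.0 = 2380.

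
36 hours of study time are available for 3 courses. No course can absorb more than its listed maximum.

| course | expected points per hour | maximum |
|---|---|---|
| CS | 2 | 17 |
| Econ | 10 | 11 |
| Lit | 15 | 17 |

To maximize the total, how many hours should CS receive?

Highest expected points per hour first: Lit 15 > Econ 10 > CS 2.
Lit takes 17 to reach its cap of 17 ; 19 left.
Give Econ 11 to hit its cap of 11 ; 8 left.
Only 8 left; CS takes them to reach 8.

8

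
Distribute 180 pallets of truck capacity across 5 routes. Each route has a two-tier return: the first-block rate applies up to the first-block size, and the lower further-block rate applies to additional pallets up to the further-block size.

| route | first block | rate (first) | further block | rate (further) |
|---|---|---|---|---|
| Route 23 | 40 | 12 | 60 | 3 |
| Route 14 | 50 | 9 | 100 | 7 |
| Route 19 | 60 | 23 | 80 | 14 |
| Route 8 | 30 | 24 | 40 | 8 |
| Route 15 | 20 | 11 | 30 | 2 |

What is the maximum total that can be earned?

Treat each block as its own option and order by rate: Route 8/first 24 > Route 19/first 23 > Route 19/second 14 > Route 23/first 12 > Route 15/first 11 > Route 14/first 9 > Route 8/second 8 > Route 14/second 7 > Route 23/second 3 > Route 15/second 2.
Route 8/first (24): +30 → 150 left.
Route 19/first (23): +60 → 90 left.
Fill Route 19 second block (80 at 14) → 10 left.
Route 23/first: +10 of 40 at 12; pool empty.
Total = 24×30 + 23×60 + 14×80 + 12×10 = 3340.

3340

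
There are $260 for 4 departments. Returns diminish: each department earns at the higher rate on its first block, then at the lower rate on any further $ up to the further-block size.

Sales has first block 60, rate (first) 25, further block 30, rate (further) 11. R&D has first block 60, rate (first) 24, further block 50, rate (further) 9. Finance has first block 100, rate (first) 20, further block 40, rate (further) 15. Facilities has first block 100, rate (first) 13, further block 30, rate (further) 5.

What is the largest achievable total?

Rank every tier by rate: Sales/first 25 > R&D/first 24 > Finance/first 20 > Finance/second 15 > Facilities/first 13 > Sales/second 11 > R&D/second 9 > Facilities/second 5.
Fill Sales first block (60 at 25) — 200 left.
Fill R&D first block (60 at 24) — 140 left.
Finance first at 20: fill all 100 — 40 left.
Finance second at 15: fill all 40 — 0 left.
Total = 25×60 + 24×60 + 20×100 + 15×40 = 5540.

5540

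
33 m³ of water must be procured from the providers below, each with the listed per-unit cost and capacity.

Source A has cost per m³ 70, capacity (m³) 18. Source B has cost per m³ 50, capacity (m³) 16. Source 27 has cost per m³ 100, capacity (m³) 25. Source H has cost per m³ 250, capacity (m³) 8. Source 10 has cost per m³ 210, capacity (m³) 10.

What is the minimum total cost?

Fill from the cheapest provider first.
Source B at 50: take all 16 m³ → 17 still needed.
Source A (70): take the remaining 17 → done.
Source 27, Source 10, Source H: unused.
Cost = 16×50 + 17×70 = 1990.

1990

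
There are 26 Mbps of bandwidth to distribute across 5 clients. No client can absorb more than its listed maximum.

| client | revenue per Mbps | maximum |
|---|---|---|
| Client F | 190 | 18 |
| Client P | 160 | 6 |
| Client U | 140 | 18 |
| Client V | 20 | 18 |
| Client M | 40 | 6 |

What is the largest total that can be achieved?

4660

Order the clients by revenue per Mbps: Client F 190 > Client P 160 > Client U 140 > Client M 40 > Client V 20.
Client F: +18 to 18 (cap) ; 8 left.
Client P: +6 to 6 (cap) ; 2 left.
Client U has room for 18 but only 2 remain, so it gets 2.
Total = 190×18 + 160×6 + 140×2 = 4660.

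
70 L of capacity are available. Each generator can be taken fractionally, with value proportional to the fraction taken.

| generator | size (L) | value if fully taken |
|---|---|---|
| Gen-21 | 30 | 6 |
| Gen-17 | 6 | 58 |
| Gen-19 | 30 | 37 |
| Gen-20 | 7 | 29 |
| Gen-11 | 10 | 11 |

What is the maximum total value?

Sort by value density: Gen-17 58/6≈9.67, Gen-20 29/7≈4.14, Gen-19 37/30≈1.23, Gen-11 11/10≈1.1, Gen-21 6/30≈0.2.
All 6 L of Gen-17 fit (value 58) ; 64 remain.
Take all of Gen-20 (7 L, value 29) ; 57 L left.
All 30 L of Gen-19 fit (value 37) ; 27 remain.
Gen-11: take in full, 10 L for value 11 ; 17 left.
17 L left: a 17/30 share of Gen-21 gives 6×17/30 = 3.4.
Total value = 138.4.

138.4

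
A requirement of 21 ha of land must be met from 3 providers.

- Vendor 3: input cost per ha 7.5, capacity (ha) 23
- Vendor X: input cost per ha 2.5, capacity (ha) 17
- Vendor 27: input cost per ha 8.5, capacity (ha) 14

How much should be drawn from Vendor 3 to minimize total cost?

4

Fill from the cheapest provider first.
Vendor X at 2.5: take all 17 ha ; 4 still needed.
Vendor 3 (7.5): take the remaining 4 ; done.
Vendor 27: unused.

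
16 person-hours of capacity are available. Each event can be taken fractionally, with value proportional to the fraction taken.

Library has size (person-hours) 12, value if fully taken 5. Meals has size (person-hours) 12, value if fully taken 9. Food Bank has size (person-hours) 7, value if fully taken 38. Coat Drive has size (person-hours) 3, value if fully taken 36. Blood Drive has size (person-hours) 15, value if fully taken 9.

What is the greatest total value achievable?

Sort by value density: Coat Drive 36/3≈12, Food Bank 38/7≈5.43, Meals 9/12≈0.75, Blood Drive 9/15≈0.6, Library 5/12≈0.417.
Coat Drive: take in full, 3 person-hours for value 36 ; 13 left.
Take all of Food Bank (7 person-hours, value 38) ; 6 person-hours left.
Fill the last 6 person-hours with part of Meals: 6/12 of it earns 4.5.
Total value = 78.5.

78.5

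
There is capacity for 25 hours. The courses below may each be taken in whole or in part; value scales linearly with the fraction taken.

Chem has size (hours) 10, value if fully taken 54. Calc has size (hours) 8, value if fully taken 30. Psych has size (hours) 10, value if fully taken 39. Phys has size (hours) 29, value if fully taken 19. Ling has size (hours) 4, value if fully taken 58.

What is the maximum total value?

154.75

Best value per unit of size first: Ling 58/4≈14.5, Chem 54/10≈5.4, Psych 39/10≈3.9, Calc 30/8≈3.75, Phys 19/29≈0.655.
Ling: take in full, 4 hours for value 58 → 21 left.
Chem: take in full, 10 hours for value 54 → 11 left.
Take all of Psych (10 hours, value 39) → 1 hours left.
Fill the last 1 hours with part of Calc: 1/8 of it earns 3.75.
Total value = 154.75.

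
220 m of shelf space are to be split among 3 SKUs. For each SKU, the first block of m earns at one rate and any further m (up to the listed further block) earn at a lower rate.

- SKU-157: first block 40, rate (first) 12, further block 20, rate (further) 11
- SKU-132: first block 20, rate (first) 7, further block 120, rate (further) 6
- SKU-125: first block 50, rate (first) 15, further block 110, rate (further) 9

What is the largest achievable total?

2440

Rank every tier by rate: SKU-125/tier1 15 > SKU-157/tier1 12 > SKU-157/tier2 11 > SKU-125/tier2 9 > SKU-132/tier1 7 > SKU-132/tier2 6.
Fill SKU-125 tier1 block (50 at 15) — 170 left.
SKU-157/tier1 (12): +40 — 130 left.
Fill SKU-157 tier2 block (20 at 11) — 110 left.
Fill SKU-125 tier2 block (110 at 9) — 0 left.
Total = 15×50 + 12×40 + 11×20 + 9×110 = 2440.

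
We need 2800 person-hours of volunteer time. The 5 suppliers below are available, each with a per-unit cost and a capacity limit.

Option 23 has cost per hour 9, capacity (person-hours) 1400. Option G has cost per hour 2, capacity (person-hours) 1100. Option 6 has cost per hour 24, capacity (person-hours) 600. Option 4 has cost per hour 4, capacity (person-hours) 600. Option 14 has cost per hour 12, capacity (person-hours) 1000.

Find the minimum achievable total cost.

Fill from the cheapest supplier first.
Option G at 2: take all 1100 person-hours ; 1700 still needed.
Option 4 at 4: take all 600 person-hours ; 1100 still needed.
Option 23 at 9: take 1100 of its 1400 ; requirement met.
Option 14, Option 6: unused.
Cost = 1100×2 + 600×4 + 1100×9 = 14500.

14500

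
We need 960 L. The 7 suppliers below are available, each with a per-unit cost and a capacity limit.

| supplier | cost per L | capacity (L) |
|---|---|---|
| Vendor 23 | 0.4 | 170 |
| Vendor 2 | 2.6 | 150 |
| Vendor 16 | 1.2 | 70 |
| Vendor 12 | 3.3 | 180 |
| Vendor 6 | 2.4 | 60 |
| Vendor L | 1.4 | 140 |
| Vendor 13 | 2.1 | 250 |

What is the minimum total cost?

Cheapest first:
Take 170 from Vendor 23 at 0.4 → need 790 more.
Take 70 from Vendor 16 at 1.2 → need 720 more.
Vendor L (1.4): use full 140 → 580 L to go.
Vendor 13 (2.1): use full 250 → 330 L to go.
Vendor 6 at 2.4: take all 60 L → 270 still needed.
Vendor 2 at 2.6: take all 150 L → 120 still needed.
Take 120 from Vendor 12 at 3.3 to finish.
Cost = 170×0.4 + 70×1.2 + 140×1.4 + 250×2.1 + 60×2.4 + 150×2.6 + 120×3.3 = 1803.

1803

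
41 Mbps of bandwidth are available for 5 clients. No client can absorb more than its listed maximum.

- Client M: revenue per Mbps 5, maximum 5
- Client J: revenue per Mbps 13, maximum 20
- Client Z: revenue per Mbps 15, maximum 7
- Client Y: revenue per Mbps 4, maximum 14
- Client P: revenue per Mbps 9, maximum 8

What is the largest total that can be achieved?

Highest revenue per Mbps first: Client Z 15 > Client J 13 > Client P 9 > Client M 5 > Client Y 4.
Client Z takes 7 to reach its cap of 7 ; 34 left.
Give Client J 20 to hit its cap of 20 ; 14 left.
Client P: +8 to 8 (cap) ; 6 left.
Client M: +5 to 5 (cap) ; 1 left.
Client Y: +1 (room for 14) → 1. Pool exhausted.
Total = 5×5 + 13×20 + 15×7 + 4×1 + 9×8 = 466.

466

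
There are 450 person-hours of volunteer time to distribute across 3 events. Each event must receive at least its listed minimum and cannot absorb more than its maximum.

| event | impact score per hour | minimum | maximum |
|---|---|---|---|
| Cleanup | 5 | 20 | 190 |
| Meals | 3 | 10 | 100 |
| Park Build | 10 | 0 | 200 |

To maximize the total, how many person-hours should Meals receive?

60

Meeting every minimum uses 20+10+0 = 30 person-hours, leaving 420.
Highest impact score per hour first: Park Build 10 > Cleanup 5 > Meals 3.
Give Park Build 200 more to hit its cap of 200 ; 220 left.
Cleanup takes 170 more to reach its cap of 190 ; 50 left.
Only 50 left; Meals takes them to reach 60.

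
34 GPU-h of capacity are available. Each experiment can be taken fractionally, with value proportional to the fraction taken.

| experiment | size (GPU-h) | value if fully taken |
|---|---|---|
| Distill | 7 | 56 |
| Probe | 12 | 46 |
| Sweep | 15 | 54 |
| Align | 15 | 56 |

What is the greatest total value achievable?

Rank by value-to-size ratio: Distill 56/7≈8, Probe 46/12≈3.83, Align 56/15≈3.73, Sweep 54/15≈3.6.
Distill: take in full, 7 GPU-h for value 56 ; 27 left.
Probe: take in full, 12 GPU-h for value 46 ; 15 left.
Take all of Align (15 GPU-h, value 56) ; 0 GPU-h left.
Total value = 158.

158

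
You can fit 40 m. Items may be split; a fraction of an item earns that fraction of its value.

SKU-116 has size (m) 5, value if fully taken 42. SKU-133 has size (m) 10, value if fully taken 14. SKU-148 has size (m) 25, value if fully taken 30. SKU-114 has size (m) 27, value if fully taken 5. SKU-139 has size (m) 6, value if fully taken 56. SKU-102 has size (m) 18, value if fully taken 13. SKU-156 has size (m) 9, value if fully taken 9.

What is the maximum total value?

Rank by value-to-size ratio: SKU-139 56/6≈9.33, SKU-116 42/5≈8.4, SKU-133 14/10≈1.4, SKU-148 30/25≈1.2, SKU-156 9/9≈1, SKU-102 13/18≈0.722, SKU-114 5/27≈0.185.
Take all of SKU-139 (6 m, value 56) — 34 m left.
All 5 m of SKU-116 fit (value 42) — 29 remain.
SKU-133: take in full, 10 m for value 14 — 19 left.
Only 19 m remain; take 19/25 of SKU-148 for value 30×19/25 = 22.8.
Total value = 134.8.

134.8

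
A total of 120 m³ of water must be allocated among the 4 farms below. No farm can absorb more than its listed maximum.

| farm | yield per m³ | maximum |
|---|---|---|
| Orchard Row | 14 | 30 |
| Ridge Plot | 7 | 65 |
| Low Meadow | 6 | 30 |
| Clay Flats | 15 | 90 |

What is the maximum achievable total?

1770

Rank by yield per m³: Clay Flats 15 > Orchard Row 14 > Ridge Plot 7 > Low Meadow 6.
Clay Flats takes 90 to reach its cap of 90 → 30 left.
Orchard Row: +30 to 30 (cap) → 0 left.
Total = 14×30 + 15×90 = 1770.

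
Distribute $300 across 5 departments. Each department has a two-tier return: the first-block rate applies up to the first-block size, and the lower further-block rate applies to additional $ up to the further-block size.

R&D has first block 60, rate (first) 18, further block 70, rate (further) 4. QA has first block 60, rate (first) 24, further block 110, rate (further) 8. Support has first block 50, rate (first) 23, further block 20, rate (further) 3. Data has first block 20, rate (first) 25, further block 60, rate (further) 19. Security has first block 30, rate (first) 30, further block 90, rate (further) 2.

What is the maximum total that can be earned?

6370

Rank every tier by rate: Security/T1 30 > Data/T1 25 > QA/T1 24 > Support/T1 23 > Data/T2 19 > R&D/T1 18 > QA/T2 8 > R&D/T2 4 > Support/T2 3 > Security/T2 2.
Security/T1 (30): +30 → 270 left.
Data T1 at 25: fill all 20 → 250 left.
QA/T1 (24): +60 → 190 left.
Fill Support T1 block (50 at 23) → 140 left.
Data T2 at 19: fill all 60 → 80 left.
R&D/T1 (18): +60 → 20 left.
QA T2 at 8: only 20 left, fill 20.
Total = 30×30 + 25×20 + 24×60 + 23×50 + 19×60 + 18×60 + 8×20 = 6370.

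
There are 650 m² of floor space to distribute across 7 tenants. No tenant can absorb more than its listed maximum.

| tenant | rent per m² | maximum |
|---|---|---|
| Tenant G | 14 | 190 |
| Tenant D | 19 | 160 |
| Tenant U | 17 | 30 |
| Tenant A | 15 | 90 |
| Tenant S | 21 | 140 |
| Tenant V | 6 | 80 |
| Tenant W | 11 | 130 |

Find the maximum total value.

10940

Rank by rent per m²: Tenant S 21 > Tenant D 19 > Tenant U 17 > Tenant A 15 > Tenant G 14 > Tenant W 11 > Tenant V 6.
Tenant S takes 140 to reach its cap of 140 ; 510 left.
Tenant D: +160 to 160 (cap) ; 350 left.
Tenant U: +30 to 30 (cap) ; 320 left.
Give Tenant A 90 to hit its cap of 90 ; 230 left.
Give Tenant G 190 to hit its cap of 190 ; 40 left.
Tenant W: +40 (room for 130) → 40. Pool exhausted.
Total = 14×190 + 19×160 + 17×30 + 15×90 + 21×140 + 11×40 = 10940.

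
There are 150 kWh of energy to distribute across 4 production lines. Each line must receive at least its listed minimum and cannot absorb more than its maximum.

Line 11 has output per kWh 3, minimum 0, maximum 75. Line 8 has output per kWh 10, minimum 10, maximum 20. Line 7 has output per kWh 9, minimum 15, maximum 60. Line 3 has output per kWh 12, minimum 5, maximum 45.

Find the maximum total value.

Meeting every minimum uses 0+10+15+5 = 30 kWh, leaving 120.
Rank by output per kWh: Line 3 12 > Line 8 10 > Line 7 9 > Line 11 3.
Give Line 3 40 more to hit its cap of 45 ; 80 left.
Line 8 takes 10 more to reach its cap of 20 ; 70 left.
Line 7: +45 to 60 (cap) ; 25 left.
Only 25 left; Line 11 takes them to reach 25.
Total = 3×25 + 10×20 + 9×60 + 12×45 = 1355.

1355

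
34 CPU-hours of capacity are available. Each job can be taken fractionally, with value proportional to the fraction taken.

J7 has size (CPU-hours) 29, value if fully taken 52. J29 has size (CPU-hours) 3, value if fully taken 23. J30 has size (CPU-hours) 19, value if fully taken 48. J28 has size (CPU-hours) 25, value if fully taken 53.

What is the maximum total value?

96.44

Best value per unit of size first: J29 23/3≈7.67, J30 48/19≈2.53, J28 53/25≈2.12, J7 52/29≈1.79.
J29: take in full, 3 CPU-hours for value 23 — 31 left.
J30: take in full, 19 CPU-hours for value 48 — 12 left.
Only 12 CPU-hours remain; take 12/25 of J28 for value 53×12/25 = 25.44.
Total value = 96.44.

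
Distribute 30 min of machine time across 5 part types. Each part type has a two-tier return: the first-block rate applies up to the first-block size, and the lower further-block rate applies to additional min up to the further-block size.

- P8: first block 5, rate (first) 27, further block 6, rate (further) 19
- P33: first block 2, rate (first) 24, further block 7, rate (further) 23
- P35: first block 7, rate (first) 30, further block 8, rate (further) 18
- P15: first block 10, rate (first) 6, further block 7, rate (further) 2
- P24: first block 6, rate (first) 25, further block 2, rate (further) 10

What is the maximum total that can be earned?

Rank every tier by rate: P35/tier1 30 > P8/tier1 27 > P24/tier1 25 > P33/tier1 24 > P33/tier2 23 > P8/tier2 19 > P35/tier2 18 > P24/tier2 10 > P15/tier1 6 > P15/tier2 2.
P35 tier1 at 30: fill all 7 — 23 left.
Fill P8 tier1 block (5 at 27) — 18 left.
Fill P24 tier1 block (6 at 25) — 12 left.
Fill P33 tier1 block (2 at 24) — 10 left.
Fill P33 tier2 block (7 at 23) — 3 left.
3 remain; put them into P8 tier2 at 19.
Total = 30×7 + 27×5 + 25×6 + 24×2 + 23×7 + 19×3 = 761.

761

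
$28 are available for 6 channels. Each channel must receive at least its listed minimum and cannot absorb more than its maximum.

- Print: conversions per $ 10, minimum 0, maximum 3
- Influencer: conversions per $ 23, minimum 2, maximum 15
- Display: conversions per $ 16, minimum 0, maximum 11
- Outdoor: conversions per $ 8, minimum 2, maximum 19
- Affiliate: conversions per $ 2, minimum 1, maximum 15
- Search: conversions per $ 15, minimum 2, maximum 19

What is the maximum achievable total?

521

Meeting every minimum uses 0+2+0+2+1+2 = 7 $, leaving 21.
Order the channels by conversions per $: Influencer 23 > Display 16 > Search 15 > Print 10 > Outdoor 8 > Affiliate 2.
Influencer: +13 to 15 (cap) — 8 left.
Display: +8 (room for 11) → 8. Pool exhausted.
Total = 23×15 + 16×8 + 8×2 + 2×1 + 15×2 = 521.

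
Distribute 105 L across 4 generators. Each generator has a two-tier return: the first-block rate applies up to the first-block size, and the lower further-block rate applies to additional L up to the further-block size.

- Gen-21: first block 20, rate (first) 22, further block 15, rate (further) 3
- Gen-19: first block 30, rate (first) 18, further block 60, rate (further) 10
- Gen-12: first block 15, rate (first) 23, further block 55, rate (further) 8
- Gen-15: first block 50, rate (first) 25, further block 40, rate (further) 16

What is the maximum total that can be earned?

Treat each block as its own option and order by rate: Gen-15/tier1 25 > Gen-12/tier1 23 > Gen-21/tier1 22 > Gen-19/tier1 18 > Gen-15/tier2 16 > Gen-19/tier2 10 > Gen-12/tier2 8 > Gen-21/tier2 3.
Fill Gen-15 tier1 block (50 at 25) ; 55 left.
Fill Gen-12 tier1 block (15 at 23) ; 40 left.
Gen-21 tier1 at 22: fill all 20 ; 20 left.
20 remain; put them into Gen-19 tier1 at 18.
Total = 25×50 + 23×15 + 22×20 + 18×20 = 2395.

2395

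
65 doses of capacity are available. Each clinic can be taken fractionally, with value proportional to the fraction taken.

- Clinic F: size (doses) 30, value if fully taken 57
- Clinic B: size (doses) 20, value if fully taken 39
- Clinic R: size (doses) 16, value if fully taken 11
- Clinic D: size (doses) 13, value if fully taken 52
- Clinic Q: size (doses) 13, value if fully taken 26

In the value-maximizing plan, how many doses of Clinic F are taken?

19

Rank by value-to-size ratio: Clinic D 52/13≈4, Clinic Q 26/13≈2, Clinic B 39/20≈1.95, Clinic F 57/30≈1.9, Clinic R 11/16≈0.688.
All 13 doses of Clinic D fit (value 52) — 52 remain.
Take all of Clinic Q (13 doses, value 26) — 39 doses left.
All 20 doses of Clinic B fit (value 39) — 19 remain.
19 doses left: a 19/30 share of Clinic F gives 57×19/30 = 36.1.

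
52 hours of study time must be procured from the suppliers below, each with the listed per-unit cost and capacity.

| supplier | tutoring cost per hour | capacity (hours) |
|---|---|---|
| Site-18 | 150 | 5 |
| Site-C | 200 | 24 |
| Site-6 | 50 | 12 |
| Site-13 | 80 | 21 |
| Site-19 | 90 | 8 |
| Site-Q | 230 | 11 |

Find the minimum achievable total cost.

Fill from the cheapest supplier first.
Take 12 from Site-6 at 50 ; need 40 more.
Take 21 from Site-13 at 80 ; need 19 more.
Take 8 from Site-19 at 90 ; need 11 more.
Site-18 (150): use full 5 ; 6 hours to go.
Site-C (200): take the remaining 6 ; done.
Site-Q: unused.
Cost = 12×50 + 21×80 + 8×90 + 5×150 + 6×200 = 4950.

4950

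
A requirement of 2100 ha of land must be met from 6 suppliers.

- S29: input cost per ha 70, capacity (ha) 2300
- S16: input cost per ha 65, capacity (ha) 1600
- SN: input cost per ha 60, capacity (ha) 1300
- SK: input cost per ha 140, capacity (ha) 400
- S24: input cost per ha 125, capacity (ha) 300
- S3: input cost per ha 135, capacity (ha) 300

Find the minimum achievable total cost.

130000

Cheapest first:
SN at 60: take all 1300 ha — 800 still needed.
Take 800 from S16 at 65 to finish.
S29, S24, S3, SK: unused.
Cost = 1300×60 + 800×65 = 130000.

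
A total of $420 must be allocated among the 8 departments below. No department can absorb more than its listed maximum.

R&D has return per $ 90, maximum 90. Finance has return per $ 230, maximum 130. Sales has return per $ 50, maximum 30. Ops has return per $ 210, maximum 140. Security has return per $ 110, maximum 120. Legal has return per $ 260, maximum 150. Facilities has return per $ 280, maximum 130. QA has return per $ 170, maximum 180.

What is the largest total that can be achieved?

Order the departments by return per $: Facilities 280 > Legal 260 > Finance 230 > Ops 210 > QA 170 > Security 110 > R&D 90 > Sales 50.
Give Facilities 130 to hit its cap of 130 → 290 left.
Legal takes 150 to reach its cap of 150 → 140 left.
Give Finance 130 to hit its cap of 130 → 10 left.
Ops: +10 (room for 140) → 10. Pool exhausted.
Total = 230×130 + 210×10 + 260×150 + 280×130 = 107400.

107400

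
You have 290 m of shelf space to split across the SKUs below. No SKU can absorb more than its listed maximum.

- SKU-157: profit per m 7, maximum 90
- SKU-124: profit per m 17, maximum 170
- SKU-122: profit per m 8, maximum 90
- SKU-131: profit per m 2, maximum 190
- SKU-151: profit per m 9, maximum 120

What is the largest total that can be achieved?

Order the SKUs by profit per m: SKU-124 17 > SKU-151 9 > SKU-122 8 > SKU-157 7 > SKU-131 2.
SKU-124 takes 170 to reach its cap of 170 — 120 left.
SKU-151 takes 120 to reach its cap of 120 — 0 left.
Total = 17×170 + 9×120 = 3970.

3970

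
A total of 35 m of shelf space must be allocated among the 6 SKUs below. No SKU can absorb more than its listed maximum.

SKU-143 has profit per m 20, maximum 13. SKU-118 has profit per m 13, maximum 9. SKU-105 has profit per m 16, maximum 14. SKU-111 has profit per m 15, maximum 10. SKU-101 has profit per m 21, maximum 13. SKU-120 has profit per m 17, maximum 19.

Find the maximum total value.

686

Rank by profit per m: SKU-101 21 > SKU-143 20 > SKU-120 17 > SKU-105 16 > SKU-111 15 > SKU-118 13.
SKU-101: +13 to 13 (cap) ; 22 left.
SKU-143: +13 to 13 (cap) ; 9 left.
SKU-120 has room for 19 but only 9 remain, so it gets 9.
Total = 20×13 + 21×13 + 17×9 = 686.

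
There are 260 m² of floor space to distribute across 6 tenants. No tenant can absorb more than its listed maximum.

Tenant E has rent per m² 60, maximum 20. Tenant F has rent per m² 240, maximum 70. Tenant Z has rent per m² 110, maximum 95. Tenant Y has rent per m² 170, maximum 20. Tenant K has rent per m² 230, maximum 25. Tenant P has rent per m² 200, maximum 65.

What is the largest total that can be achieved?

47750

Highest rent per m² first: Tenant F 240 > Tenant K 230 > Tenant P 200 > Tenant Y 170 > Tenant Z 110 > Tenant E 60.
Give Tenant F 70 to hit its cap of 70 ; 190 left.
Tenant K takes 25 to reach its cap of 25 ; 165 left.
Give Tenant P 65 to hit its cap of 65 ; 100 left.
Give Tenant Y 20 to hit its cap of 20 ; 80 left.
Only 80 left; Tenant Z takes them to reach 80.
Total = 240×70 + 110×80 + 170×20 + 230×25 + 200×65 = 47750.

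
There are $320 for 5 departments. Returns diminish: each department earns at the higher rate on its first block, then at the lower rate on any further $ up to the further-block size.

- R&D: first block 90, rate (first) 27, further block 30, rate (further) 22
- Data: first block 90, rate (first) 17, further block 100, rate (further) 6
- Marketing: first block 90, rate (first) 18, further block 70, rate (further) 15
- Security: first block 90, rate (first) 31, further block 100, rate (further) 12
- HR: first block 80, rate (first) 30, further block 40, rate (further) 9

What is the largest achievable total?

Order all 10 blocks by rate: Security/tier1 31 > HR/tier1 30 > R&D/tier1 27 > R&D/tier2 22 > Marketing/tier1 18 > Data/tier1 17 > Marketing/tier2 15 > Security/tier2 12 > HR/tier2 9 > Data/tier2 6.
Security/tier1 (31): +90 → 230 left.
Fill HR tier1 block (80 at 30) → 150 left.
R&D tier1 at 27: fill all 90 → 60 left.
R&D tier2 at 22: fill all 30 → 30 left.
30 remain; put them into Marketing tier1 at 18.
Total = 31×90 + 30×80 + 27×90 + 22×30 + 18×30 = 8820.

8820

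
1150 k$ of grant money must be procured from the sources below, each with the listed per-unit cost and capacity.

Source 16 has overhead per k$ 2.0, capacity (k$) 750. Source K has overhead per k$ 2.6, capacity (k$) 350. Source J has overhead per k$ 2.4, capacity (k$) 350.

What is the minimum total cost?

2470

Fill from the cheapest source first.
Source 16 at 2.0: take all 750 k$ ; 400 still needed.
Source J at 2.4: take all 350 k$ ; 50 still needed.
Take 50 from Source K at 2.6 to finish.
Cost = 750×2.0 + 350×2.4 + 50×2.6 = 2470.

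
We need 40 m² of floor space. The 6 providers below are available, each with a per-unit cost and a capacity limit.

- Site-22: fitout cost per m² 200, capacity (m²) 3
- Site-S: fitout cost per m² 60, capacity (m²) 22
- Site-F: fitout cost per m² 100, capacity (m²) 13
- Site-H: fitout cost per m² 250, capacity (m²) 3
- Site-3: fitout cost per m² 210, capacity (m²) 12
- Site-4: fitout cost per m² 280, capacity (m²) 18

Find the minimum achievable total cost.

3640

Use providers in increasing cost order.
Site-S at 60: take all 22 m² ; 18 still needed.
Site-F (100): use full 13 ; 5 m² to go.
Site-22 (200): use full 3 ; 2 m² to go.
Take 2 from Site-3 at 210 to finish.
Site-H, Site-4: unused.
Cost = 22×60 + 13×100 + 3×200 + 2×210 = 3640.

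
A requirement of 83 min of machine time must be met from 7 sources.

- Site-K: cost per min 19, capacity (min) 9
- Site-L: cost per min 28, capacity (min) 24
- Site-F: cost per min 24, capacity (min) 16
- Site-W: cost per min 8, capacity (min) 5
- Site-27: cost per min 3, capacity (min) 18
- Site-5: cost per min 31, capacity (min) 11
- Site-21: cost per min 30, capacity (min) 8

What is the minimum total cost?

1654

Cheapest first:
Site-27 (3): use full 18 — 65 min to go.
Site-W (8): use full 5 — 60 min to go.
Site-K at 19: take all 9 min — 51 still needed.
Take 16 from Site-F at 24 — need 35 more.
Site-L at 28: take all 24 min — 11 still needed.
Take 8 from Site-21 at 30 — need 3 more.
Site-5 (31): take the remaining 3 — done.
Cost = 18×3 + 5×8 + 9×19 + 16×24 + 24×28 + 8×30 + 3×31 = 1654.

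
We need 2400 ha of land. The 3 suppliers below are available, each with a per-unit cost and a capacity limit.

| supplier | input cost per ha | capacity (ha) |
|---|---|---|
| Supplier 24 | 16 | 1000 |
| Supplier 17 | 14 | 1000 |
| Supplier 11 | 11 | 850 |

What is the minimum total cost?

32150

Cheapest first:
Supplier 11 (11): use full 850 — 1550 ha to go.
Supplier 17 (14): use full 1000 — 550 ha to go.
Supplier 24 at 16: take 550 of its 1000 — requirement met.
Cost = 850×11 + 1000×14 + 550×16 = 32150.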